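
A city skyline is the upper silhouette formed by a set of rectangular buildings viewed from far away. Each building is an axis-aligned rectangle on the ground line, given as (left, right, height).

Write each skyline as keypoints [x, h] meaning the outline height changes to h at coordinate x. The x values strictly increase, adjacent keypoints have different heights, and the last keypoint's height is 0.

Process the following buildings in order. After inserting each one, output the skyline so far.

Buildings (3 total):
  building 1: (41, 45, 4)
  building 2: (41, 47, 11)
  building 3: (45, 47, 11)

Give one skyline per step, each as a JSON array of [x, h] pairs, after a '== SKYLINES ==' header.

== SKYLINES ==
[[41,4],[45,0]]
[[41,11],[47,0]]
[[41,11],[47,0]]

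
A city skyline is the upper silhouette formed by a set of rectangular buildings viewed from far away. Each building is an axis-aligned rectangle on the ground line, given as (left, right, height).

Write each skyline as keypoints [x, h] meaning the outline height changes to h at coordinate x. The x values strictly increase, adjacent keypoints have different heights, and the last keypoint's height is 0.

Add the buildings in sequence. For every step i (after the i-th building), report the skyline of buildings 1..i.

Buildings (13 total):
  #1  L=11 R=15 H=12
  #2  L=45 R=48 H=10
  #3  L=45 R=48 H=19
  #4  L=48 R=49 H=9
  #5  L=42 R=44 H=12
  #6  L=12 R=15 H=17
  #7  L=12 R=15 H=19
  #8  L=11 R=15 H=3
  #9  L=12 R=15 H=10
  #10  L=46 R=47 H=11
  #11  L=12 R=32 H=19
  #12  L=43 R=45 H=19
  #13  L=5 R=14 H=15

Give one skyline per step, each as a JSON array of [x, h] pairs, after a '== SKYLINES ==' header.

== SKYLINES ==
[[11,12],[15,0]]
[[11,12],[15,0],[45,10],[48,0]]
[[11,12],[15,0],[45,19],[48,0]]
[[11,12],[15,0],[45,19],[48,9],[49,0]]
[[11,12],[15,0],[42,12],[44,0],[45,19],[48,9],[49,0]]
[[11,12],[12,17],[15,0],[42,12],[44,0],[45,19],[48,9],[49,0]]
[[11,12],[12,19],[15,0],[42,12],[44,0],[45,19],[48,9],[49,0]]
[[11,12],[12,19],[15,0],[42,12],[44,0],[45,19],[48,9],[49,0]]
[[11,12],[12,19],[15,0],[42,12],[44,0],[45,19],[48,9],[49,0]]
[[11,12],[12,19],[15,0],[42,12],[44,0],[45,19],[48,9],[49,0]]
[[11,12],[12,19],[32,0],[42,12],[44,0],[45,19],[48,9],[49,0]]
[[11,12],[12,19],[32,0],[42,12],[43,19],[48,9],[49,0]]
[[5,15],[12,19],[32,0],[42,12],[43,19],[48,9],[49,0]]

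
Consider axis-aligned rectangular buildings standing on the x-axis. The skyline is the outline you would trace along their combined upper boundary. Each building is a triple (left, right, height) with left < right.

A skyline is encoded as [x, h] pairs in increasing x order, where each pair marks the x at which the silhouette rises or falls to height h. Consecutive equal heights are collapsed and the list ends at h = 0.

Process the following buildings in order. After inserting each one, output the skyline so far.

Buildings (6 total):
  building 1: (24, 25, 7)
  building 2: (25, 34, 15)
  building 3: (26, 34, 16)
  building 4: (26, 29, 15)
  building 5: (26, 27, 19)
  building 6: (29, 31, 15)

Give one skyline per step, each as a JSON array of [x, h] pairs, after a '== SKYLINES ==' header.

== SKYLINES ==
[[24,7],[25,0]]
[[24,7],[25,15],[34,0]]
[[24,7],[25,15],[26,16],[34,0]]
[[24,7],[25,15],[26,16],[34,0]]
[[24,7],[25,15],[26,19],[27,16],[34,0]]
[[24,7],[25,15],[26,19],[27,16],[34,0]]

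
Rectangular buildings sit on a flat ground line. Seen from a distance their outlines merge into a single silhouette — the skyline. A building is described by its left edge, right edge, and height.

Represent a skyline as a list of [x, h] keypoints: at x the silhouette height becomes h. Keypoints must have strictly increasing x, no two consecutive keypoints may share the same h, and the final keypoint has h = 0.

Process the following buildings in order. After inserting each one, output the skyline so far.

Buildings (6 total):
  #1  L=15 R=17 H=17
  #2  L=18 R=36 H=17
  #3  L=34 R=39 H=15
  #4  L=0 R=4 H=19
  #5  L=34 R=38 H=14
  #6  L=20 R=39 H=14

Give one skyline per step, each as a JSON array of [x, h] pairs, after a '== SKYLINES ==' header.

== SKYLINES ==
[[15,17],[17,0]]
[[15,17],[17,0],[18,17],[36,0]]
[[15,17],[17,0],[18,17],[36,15],[39,0]]
[[0,19],[4,0],[15,17],[17,0],[18,17],[36,15],[39,0]]
[[0,19],[4,0],[15,17],[17,0],[18,17],[36,15],[39,0]]
[[0,19],[4,0],[15,17],[17,0],[18,17],[36,15],[39,0]]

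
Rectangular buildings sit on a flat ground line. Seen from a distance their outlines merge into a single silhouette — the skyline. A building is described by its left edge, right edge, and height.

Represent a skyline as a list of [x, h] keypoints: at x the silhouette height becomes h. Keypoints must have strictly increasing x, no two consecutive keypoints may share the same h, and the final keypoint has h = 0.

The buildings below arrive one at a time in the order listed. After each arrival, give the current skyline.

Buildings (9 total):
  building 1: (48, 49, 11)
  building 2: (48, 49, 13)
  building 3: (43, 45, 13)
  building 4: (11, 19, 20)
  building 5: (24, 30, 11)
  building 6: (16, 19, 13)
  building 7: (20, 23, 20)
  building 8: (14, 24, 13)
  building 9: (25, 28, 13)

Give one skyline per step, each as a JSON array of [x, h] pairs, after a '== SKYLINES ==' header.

== SKYLINES ==
[[48,11],[49,0]]
[[48,13],[49,0]]
[[43,13],[45,0],[48,13],[49,0]]
[[11,20],[19,0],[43,13],[45,0],[48,13],[49,0]]
[[11,20],[19,0],[24,11],[30,0],[43,13],[45,0],[48,13],[49,0]]
[[11,20],[19,0],[24,11],[30,0],[43,13],[45,0],[48,13],[49,0]]
[[11,20],[19,0],[20,20],[23,0],[24,11],[30,0],[43,13],[45,0],[48,13],[49,0]]
[[11,20],[19,13],[20,20],[23,13],[24,11],[30,0],[43,13],[45,0],[48,13],[49,0]]
[[11,20],[19,13],[20,20],[23,13],[24,11],[25,13],[28,11],[30,0],[43,13],[45,0],[48,13],[49,0]]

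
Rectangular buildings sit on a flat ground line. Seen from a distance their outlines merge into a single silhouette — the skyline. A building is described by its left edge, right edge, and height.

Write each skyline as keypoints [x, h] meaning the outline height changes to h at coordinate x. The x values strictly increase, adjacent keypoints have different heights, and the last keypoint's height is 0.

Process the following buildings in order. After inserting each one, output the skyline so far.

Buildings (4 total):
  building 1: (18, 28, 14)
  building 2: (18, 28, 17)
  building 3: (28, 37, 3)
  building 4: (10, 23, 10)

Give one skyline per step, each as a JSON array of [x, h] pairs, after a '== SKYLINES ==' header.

== SKYLINES ==
[[18,14],[28,0]]
[[18,17],[28,0]]
[[18,17],[28,3],[37,0]]
[[10,10],[18,17],[28,3],[37,0]]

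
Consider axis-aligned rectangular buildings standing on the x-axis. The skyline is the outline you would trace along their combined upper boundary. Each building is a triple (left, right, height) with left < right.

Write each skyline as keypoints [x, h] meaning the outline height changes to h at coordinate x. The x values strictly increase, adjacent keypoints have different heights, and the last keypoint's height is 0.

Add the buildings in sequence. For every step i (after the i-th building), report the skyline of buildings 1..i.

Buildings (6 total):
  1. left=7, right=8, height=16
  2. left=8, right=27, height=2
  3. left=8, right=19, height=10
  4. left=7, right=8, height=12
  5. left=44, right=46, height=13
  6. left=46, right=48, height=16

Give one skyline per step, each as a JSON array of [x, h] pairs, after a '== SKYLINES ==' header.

== SKYLINES ==
[[7,16],[8,0]]
[[7,16],[8,2],[27,0]]
[[7,16],[8,10],[19,2],[27,0]]
[[7,16],[8,10],[19,2],[27,0]]
[[7,16],[8,10],[19,2],[27,0],[44,13],[46,0]]
[[7,16],[8,10],[19,2],[27,0],[44,13],[46,16],[48,0]]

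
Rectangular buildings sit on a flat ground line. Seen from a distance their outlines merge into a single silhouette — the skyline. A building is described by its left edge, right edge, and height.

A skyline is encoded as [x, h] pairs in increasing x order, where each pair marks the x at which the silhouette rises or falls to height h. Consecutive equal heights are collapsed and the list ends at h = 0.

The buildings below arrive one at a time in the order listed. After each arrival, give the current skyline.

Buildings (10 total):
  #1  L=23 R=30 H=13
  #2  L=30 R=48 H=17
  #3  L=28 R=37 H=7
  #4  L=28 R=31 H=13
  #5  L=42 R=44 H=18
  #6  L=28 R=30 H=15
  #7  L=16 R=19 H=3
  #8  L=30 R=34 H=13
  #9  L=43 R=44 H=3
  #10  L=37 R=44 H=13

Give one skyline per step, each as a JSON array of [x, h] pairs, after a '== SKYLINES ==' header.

== SKYLINES ==
[[23,13],[30,0]]
[[23,13],[30,17],[48,0]]
[[23,13],[30,17],[48,0]]
[[23,13],[30,17],[48,0]]
[[23,13],[30,17],[42,18],[44,17],[48,0]]
[[23,13],[28,15],[30,17],[42,18],[44,17],[48,0]]
[[16,3],[19,0],[23,13],[28,15],[30,17],[42,18],[44,17],[48,0]]
[[16,3],[19,0],[23,13],[28,15],[30,17],[42,18],[44,17],[48,0]]
[[16,3],[19,0],[23,13],[28,15],[30,17],[42,18],[44,17],[48,0]]
[[16,3],[19,0],[23,13],[28,15],[30,17],[42,18],[44,17],[48,0]]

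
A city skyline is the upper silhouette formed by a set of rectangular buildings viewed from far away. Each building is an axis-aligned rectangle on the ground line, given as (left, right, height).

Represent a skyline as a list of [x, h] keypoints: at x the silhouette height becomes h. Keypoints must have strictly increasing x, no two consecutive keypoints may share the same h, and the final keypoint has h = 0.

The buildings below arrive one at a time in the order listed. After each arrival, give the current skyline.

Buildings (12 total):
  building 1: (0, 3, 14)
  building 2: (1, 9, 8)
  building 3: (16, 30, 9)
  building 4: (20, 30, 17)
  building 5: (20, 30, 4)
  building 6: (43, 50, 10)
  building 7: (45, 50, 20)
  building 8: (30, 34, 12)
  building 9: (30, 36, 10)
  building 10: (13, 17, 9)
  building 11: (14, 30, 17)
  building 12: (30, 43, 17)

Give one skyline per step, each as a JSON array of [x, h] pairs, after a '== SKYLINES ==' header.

== SKYLINES ==
[[0,14],[3,0]]
[[0,14],[3,8],[9,0]]
[[0,14],[3,8],[9,0],[16,9],[30,0]]
[[0,14],[3,8],[9,0],[16,9],[20,17],[30,0]]
[[0,14],[3,8],[9,0],[16,9],[20,17],[30,0]]
[[0,14],[3,8],[9,0],[16,9],[20,17],[30,0],[43,10],[50,0]]
[[0,14],[3,8],[9,0],[16,9],[20,17],[30,0],[43,10],[45,20],[50,0]]
[[0,14],[3,8],[9,0],[16,9],[20,17],[30,12],[34,0],[43,10],[45,20],[50,0]]
[[0,14],[3,8],[9,0],[16,9],[20,17],[30,12],[34,10],[36,0],[43,10],[45,20],[50,0]]
[[0,14],[3,8],[9,0],[13,9],[20,17],[30,12],[34,10],[36,0],[43,10],[45,20],[50,0]]
[[0,14],[3,8],[9,0],[13,9],[14,17],[30,12],[34,10],[36,0],[43,10],[45,20],[50,0]]
[[0,14],[3,8],[9,0],[13,9],[14,17],[43,10],[45,20],[50,0]]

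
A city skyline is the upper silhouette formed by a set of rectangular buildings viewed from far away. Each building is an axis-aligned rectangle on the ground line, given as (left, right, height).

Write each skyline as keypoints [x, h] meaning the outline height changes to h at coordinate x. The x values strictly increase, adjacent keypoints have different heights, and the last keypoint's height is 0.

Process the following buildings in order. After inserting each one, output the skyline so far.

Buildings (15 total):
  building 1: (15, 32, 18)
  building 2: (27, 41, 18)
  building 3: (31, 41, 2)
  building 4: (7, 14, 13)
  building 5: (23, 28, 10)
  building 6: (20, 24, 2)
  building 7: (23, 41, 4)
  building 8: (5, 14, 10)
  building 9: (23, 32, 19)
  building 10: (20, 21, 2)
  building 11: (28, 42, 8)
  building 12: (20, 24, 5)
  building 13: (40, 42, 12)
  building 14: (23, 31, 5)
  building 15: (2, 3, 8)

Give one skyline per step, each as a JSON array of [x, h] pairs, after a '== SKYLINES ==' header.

== SKYLINES ==
[[15,18],[32,0]]
[[15,18],[41,0]]
[[15,18],[41,0]]
[[7,13],[14,0],[15,18],[41,0]]
[[7,13],[14,0],[15,18],[41,0]]
[[7,13],[14,0],[15,18],[41,0]]
[[7,13],[14,0],[15,18],[41,0]]
[[5,10],[7,13],[14,0],[15,18],[41,0]]
[[5,10],[7,13],[14,0],[15,18],[23,19],[32,18],[41,0]]
[[5,10],[7,13],[14,0],[15,18],[23,19],[32,18],[41,0]]
[[5,10],[7,13],[14,0],[15,18],[23,19],[32,18],[41,8],[42,0]]
[[5,10],[7,13],[14,0],[15,18],[23,19],[32,18],[41,8],[42,0]]
[[5,10],[7,13],[14,0],[15,18],[23,19],[32,18],[41,12],[42,0]]
[[5,10],[7,13],[14,0],[15,18],[23,19],[32,18],[41,12],[42,0]]
[[2,8],[3,0],[5,10],[7,13],[14,0],[15,18],[23,19],[32,18],[41,12],[42,0]]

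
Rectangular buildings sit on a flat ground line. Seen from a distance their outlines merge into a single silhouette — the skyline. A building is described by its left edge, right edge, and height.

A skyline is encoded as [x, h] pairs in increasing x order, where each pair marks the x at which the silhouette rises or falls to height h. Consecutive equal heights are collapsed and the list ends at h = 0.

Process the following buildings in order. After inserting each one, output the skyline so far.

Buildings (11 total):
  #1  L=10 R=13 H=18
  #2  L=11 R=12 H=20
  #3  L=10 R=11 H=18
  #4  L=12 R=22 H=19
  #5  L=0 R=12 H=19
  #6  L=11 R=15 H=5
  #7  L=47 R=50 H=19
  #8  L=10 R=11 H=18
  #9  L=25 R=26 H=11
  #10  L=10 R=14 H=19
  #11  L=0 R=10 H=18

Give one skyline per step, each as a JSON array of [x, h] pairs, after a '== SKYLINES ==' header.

== SKYLINES ==
[[10,18],[13,0]]
[[10,18],[11,20],[12,18],[13,0]]
[[10,18],[11,20],[12,18],[13,0]]
[[10,18],[11,20],[12,19],[22,0]]
[[0,19],[11,20],[12,19],[22,0]]
[[0,19],[11,20],[12,19],[22,0]]
[[0,19],[11,20],[12,19],[22,0],[47,19],[50,0]]
[[0,19],[11,20],[12,19],[22,0],[47,19],[50,0]]
[[0,19],[11,20],[12,19],[22,0],[25,11],[26,0],[47,19],[50,0]]
[[0,19],[11,20],[12,19],[22,0],[25,11],[26,0],[47,19],[50,0]]
[[0,19],[11,20],[12,19],[22,0],[25,11],[26,0],[47,19],[50,0]]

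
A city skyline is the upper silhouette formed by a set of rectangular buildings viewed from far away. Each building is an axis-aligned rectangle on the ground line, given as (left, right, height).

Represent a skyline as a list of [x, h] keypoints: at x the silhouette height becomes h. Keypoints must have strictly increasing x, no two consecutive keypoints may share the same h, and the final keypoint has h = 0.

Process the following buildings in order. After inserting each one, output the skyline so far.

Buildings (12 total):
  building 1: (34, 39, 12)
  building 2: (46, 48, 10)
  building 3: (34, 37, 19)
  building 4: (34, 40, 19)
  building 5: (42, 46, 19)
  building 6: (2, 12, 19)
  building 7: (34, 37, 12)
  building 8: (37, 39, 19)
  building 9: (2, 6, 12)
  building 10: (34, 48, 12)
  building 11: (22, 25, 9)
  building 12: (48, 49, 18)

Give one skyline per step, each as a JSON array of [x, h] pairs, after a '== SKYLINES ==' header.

== SKYLINES ==
[[34,12],[39,0]]
[[34,12],[39,0],[46,10],[48,0]]
[[34,19],[37,12],[39,0],[46,10],[48,0]]
[[34,19],[40,0],[46,10],[48,0]]
[[34,19],[40,0],[42,19],[46,10],[48,0]]
[[2,19],[12,0],[34,19],[40,0],[42,19],[46,10],[48,0]]
[[2,19],[12,0],[34,19],[40,0],[42,19],[46,10],[48,0]]
[[2,19],[12,0],[34,19],[40,0],[42,19],[46,10],[48,0]]
[[2,19],[12,0],[34,19],[40,0],[42,19],[46,10],[48,0]]
[[2,19],[12,0],[34,19],[40,12],[42,19],[46,12],[48,0]]
[[2,19],[12,0],[22,9],[25,0],[34,19],[40,12],[42,19],[46,12],[48,0]]
[[2,19],[12,0],[22,9],[25,0],[34,19],[40,12],[42,19],[46,12],[48,18],[49,0]]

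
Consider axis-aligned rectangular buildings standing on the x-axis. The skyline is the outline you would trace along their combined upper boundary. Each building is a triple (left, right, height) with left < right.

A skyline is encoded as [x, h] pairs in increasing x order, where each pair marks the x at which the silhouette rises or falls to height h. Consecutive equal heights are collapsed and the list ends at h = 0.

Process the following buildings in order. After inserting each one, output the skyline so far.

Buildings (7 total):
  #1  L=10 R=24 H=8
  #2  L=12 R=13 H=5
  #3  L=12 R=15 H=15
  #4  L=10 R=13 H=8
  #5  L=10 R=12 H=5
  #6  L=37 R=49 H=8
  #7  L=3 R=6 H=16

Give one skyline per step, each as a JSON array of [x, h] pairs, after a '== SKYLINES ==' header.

== SKYLINES ==
[[10,8],[24,0]]
[[10,8],[24,0]]
[[10,8],[12,15],[15,8],[24,0]]
[[10,8],[12,15],[15,8],[24,0]]
[[10,8],[12,15],[15,8],[24,0]]
[[10,8],[12,15],[15,8],[24,0],[37,8],[49,0]]
[[3,16],[6,0],[10,8],[12,15],[15,8],[24,0],[37,8],[49,0]]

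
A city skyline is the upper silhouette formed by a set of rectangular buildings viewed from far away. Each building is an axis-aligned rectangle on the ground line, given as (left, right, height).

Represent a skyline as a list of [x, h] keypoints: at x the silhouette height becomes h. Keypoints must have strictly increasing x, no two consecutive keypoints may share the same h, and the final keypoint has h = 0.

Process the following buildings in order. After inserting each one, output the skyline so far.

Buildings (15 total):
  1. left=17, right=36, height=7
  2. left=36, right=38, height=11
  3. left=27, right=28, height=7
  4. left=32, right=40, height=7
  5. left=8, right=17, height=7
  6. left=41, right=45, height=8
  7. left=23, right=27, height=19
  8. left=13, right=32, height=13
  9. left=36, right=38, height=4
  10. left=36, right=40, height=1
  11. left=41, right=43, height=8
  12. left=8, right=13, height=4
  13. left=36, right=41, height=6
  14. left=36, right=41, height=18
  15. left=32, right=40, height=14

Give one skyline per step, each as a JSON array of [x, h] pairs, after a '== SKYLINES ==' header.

== SKYLINES ==
[[17,7],[36,0]]
[[17,7],[36,11],[38,0]]
[[17,7],[36,11],[38,0]]
[[17,7],[36,11],[38,7],[40,0]]
[[8,7],[36,11],[38,7],[40,0]]
[[8,7],[36,11],[38,7],[40,0],[41,8],[45,0]]
[[8,7],[23,19],[27,7],[36,11],[38,7],[40,0],[41,8],[45,0]]
[[8,7],[13,13],[23,19],[27,13],[32,7],[36,11],[38,7],[40,0],[41,8],[45,0]]
[[8,7],[13,13],[23,19],[27,13],[32,7],[36,11],[38,7],[40,0],[41,8],[45,0]]
[[8,7],[13,13],[23,19],[27,13],[32,7],[36,11],[38,7],[40,0],[41,8],[45,0]]
[[8,7],[13,13],[23,19],[27,13],[32,7],[36,11],[38,7],[40,0],[41,8],[45,0]]
[[8,7],[13,13],[23,19],[27,13],[32,7],[36,11],[38,7],[40,0],[41,8],[45,0]]
[[8,7],[13,13],[23,19],[27,13],[32,7],[36,11],[38,7],[40,6],[41,8],[45,0]]
[[8,7],[13,13],[23,19],[27,13],[32,7],[36,18],[41,8],[45,0]]
[[8,7],[13,13],[23,19],[27,13],[32,14],[36,18],[41,8],[45,0]]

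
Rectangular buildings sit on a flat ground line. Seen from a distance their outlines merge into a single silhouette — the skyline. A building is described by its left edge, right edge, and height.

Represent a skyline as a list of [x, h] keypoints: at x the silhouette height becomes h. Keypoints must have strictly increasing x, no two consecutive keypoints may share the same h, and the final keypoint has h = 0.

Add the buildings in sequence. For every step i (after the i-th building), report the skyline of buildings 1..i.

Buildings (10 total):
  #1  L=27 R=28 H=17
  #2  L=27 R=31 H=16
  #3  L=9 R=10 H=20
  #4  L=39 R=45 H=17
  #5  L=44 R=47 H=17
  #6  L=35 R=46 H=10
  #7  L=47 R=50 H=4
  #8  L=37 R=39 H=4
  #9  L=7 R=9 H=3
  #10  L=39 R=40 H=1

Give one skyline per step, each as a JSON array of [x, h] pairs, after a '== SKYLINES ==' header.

== SKYLINES ==
[[27,17],[28,0]]
[[27,17],[28,16],[31,0]]
[[9,20],[10,0],[27,17],[28,16],[31,0]]
[[9,20],[10,0],[27,17],[28,16],[31,0],[39,17],[45,0]]
[[9,20],[10,0],[27,17],[28,16],[31,0],[39,17],[47,0]]
[[9,20],[10,0],[27,17],[28,16],[31,0],[35,10],[39,17],[47,0]]
[[9,20],[10,0],[27,17],[28,16],[31,0],[35,10],[39,17],[47,4],[50,0]]
[[9,20],[10,0],[27,17],[28,16],[31,0],[35,10],[39,17],[47,4],[50,0]]
[[7,3],[9,20],[10,0],[27,17],[28,16],[31,0],[35,10],[39,17],[47,4],[50,0]]
[[7,3],[9,20],[10,0],[27,17],[28,16],[31,0],[35,10],[39,17],[47,4],[50,0]]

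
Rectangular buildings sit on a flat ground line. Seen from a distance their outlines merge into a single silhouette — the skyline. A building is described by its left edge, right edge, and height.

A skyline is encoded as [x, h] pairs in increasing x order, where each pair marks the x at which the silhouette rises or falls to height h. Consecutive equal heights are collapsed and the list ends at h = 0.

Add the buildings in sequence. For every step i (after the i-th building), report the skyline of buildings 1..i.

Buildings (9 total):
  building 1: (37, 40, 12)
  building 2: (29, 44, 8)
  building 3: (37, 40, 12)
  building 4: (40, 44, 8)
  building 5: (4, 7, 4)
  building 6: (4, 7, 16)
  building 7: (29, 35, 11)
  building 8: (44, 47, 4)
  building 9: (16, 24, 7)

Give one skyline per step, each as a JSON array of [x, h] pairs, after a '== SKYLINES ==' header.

== SKYLINES ==
[[37,12],[40,0]]
[[29,8],[37,12],[40,8],[44,0]]
[[29,8],[37,12],[40,8],[44,0]]
[[29,8],[37,12],[40,8],[44,0]]
[[4,4],[7,0],[29,8],[37,12],[40,8],[44,0]]
[[4,16],[7,0],[29,8],[37,12],[40,8],[44,0]]
[[4,16],[7,0],[29,11],[35,8],[37,12],[40,8],[44,0]]
[[4,16],[7,0],[29,11],[35,8],[37,12],[40,8],[44,4],[47,0]]
[[4,16],[7,0],[16,7],[24,0],[29,11],[35,8],[37,12],[40,8],[44,4],[47,0]]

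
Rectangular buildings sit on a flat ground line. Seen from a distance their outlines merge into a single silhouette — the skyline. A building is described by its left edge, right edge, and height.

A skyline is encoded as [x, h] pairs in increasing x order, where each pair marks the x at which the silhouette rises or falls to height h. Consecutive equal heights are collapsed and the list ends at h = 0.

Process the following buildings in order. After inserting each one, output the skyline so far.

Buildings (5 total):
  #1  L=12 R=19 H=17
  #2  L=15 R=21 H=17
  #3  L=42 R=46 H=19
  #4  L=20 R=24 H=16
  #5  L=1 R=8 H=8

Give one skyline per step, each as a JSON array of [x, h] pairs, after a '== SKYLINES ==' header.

== SKYLINES ==
[[12,17],[19,0]]
[[12,17],[21,0]]
[[12,17],[21,0],[42,19],[46,0]]
[[12,17],[21,16],[24,0],[42,19],[46,0]]
[[1,8],[8,0],[12,17],[21,16],[24,0],[42,19],[46,0]]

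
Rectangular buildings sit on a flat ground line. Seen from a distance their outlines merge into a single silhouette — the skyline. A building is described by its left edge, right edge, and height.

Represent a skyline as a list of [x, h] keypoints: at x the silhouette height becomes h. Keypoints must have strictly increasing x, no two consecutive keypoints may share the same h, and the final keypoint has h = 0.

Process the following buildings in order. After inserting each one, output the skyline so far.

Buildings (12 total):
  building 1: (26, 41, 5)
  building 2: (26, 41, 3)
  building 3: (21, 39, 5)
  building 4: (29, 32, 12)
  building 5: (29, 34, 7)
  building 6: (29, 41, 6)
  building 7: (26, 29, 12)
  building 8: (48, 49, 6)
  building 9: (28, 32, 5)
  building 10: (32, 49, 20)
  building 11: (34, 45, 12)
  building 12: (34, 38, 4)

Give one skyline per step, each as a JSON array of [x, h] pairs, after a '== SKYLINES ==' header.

== SKYLINES ==
[[26,5],[41,0]]
[[26,5],[41,0]]
[[21,5],[41,0]]
[[21,5],[29,12],[32,5],[41,0]]
[[21,5],[29,12],[32,7],[34,5],[41,0]]
[[21,5],[29,12],[32,7],[34,6],[41,0]]
[[21,5],[26,12],[32,7],[34,6],[41,0]]
[[21,5],[26,12],[32,7],[34,6],[41,0],[48,6],[49,0]]
[[21,5],[26,12],[32,7],[34,6],[41,0],[48,6],[49,0]]
[[21,5],[26,12],[32,20],[49,0]]
[[21,5],[26,12],[32,20],[49,0]]
[[21,5],[26,12],[32,20],[49,0]]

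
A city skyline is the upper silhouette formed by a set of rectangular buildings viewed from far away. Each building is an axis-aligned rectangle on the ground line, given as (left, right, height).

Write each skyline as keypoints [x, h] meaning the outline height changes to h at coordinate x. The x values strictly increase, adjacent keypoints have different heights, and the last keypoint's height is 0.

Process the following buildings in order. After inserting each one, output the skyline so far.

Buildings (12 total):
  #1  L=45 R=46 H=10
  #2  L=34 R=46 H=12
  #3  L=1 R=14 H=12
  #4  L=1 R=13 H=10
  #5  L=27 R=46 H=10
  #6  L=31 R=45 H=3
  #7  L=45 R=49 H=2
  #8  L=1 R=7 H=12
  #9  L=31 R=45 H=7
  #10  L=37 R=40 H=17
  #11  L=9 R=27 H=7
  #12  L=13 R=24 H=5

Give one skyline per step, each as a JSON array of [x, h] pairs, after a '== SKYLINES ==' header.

== SKYLINES ==
[[45,10],[46,0]]
[[34,12],[46,0]]
[[1,12],[14,0],[34,12],[46,0]]
[[1,12],[14,0],[34,12],[46,0]]
[[1,12],[14,0],[27,10],[34,12],[46,0]]
[[1,12],[14,0],[27,10],[34,12],[46,0]]
[[1,12],[14,0],[27,10],[34,12],[46,2],[49,0]]
[[1,12],[14,0],[27,10],[34,12],[46,2],[49,0]]
[[1,12],[14,0],[27,10],[34,12],[46,2],[49,0]]
[[1,12],[14,0],[27,10],[34,12],[37,17],[40,12],[46,2],[49,0]]
[[1,12],[14,7],[27,10],[34,12],[37,17],[40,12],[46,2],[49,0]]
[[1,12],[14,7],[27,10],[34,12],[37,17],[40,12],[46,2],[49,0]]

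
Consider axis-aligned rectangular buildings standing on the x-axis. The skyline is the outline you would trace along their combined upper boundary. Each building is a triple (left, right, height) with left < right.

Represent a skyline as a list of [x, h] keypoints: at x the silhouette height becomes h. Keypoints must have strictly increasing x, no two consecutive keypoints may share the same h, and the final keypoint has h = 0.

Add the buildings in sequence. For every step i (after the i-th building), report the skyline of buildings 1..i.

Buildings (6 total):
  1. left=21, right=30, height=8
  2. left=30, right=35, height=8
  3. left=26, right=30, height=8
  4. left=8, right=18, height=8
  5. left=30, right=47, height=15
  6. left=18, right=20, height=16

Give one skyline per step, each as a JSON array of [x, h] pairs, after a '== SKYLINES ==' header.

== SKYLINES ==
[[21,8],[30,0]]
[[21,8],[35,0]]
[[21,8],[35,0]]
[[8,8],[18,0],[21,8],[35,0]]
[[8,8],[18,0],[21,8],[30,15],[47,0]]
[[8,8],[18,16],[20,0],[21,8],[30,15],[47,0]]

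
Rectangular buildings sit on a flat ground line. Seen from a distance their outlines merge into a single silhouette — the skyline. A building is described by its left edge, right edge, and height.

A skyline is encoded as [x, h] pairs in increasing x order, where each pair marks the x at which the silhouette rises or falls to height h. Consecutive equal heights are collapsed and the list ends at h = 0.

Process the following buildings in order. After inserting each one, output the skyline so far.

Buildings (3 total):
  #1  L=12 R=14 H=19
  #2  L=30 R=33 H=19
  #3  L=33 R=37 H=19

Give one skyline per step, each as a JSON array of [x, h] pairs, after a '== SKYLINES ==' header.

== SKYLINES ==
[[12,19],[14,0]]
[[12,19],[14,0],[30,19],[33,0]]
[[12,19],[14,0],[30,19],[37,0]]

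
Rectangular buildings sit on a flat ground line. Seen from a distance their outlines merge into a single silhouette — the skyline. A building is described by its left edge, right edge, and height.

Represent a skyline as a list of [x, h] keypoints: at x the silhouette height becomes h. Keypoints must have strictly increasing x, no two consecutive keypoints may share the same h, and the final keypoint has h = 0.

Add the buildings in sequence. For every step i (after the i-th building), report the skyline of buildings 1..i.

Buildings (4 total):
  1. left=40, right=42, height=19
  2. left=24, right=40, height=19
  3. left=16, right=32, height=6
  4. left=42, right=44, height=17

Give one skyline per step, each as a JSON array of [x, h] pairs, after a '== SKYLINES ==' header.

== SKYLINES ==
[[40,19],[42,0]]
[[24,19],[42,0]]
[[16,6],[24,19],[42,0]]
[[16,6],[24,19],[42,17],[44,0]]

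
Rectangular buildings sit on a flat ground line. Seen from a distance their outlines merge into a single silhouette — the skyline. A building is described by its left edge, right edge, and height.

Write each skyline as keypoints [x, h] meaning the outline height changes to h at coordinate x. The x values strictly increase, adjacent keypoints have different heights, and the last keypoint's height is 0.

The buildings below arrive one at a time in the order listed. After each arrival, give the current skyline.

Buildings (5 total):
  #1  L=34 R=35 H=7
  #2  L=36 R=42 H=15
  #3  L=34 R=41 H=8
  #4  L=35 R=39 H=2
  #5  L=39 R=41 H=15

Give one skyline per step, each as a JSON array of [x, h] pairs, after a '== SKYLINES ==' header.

== SKYLINES ==
[[34,7],[35,0]]
[[34,7],[35,0],[36,15],[42,0]]
[[34,8],[36,15],[42,0]]
[[34,8],[36,15],[42,0]]
[[34,8],[36,15],[42,0]]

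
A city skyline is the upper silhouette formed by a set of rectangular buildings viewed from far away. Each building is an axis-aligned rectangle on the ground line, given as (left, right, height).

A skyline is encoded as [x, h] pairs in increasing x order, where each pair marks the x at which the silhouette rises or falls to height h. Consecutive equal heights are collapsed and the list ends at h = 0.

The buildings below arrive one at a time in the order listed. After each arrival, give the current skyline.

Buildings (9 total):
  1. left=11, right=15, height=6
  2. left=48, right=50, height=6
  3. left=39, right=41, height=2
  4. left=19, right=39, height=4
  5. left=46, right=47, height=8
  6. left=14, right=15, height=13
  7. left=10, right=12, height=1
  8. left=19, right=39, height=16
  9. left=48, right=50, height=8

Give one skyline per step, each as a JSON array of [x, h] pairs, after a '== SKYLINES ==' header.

== SKYLINES ==
[[11,6],[15,0]]
[[11,6],[15,0],[48,6],[50,0]]
[[11,6],[15,0],[39,2],[41,0],[48,6],[50,0]]
[[11,6],[15,0],[19,4],[39,2],[41,0],[48,6],[50,0]]
[[11,6],[15,0],[19,4],[39,2],[41,0],[46,8],[47,0],[48,6],[50,0]]
[[11,6],[14,13],[15,0],[19,4],[39,2],[41,0],[46,8],[47,0],[48,6],[50,0]]
[[10,1],[11,6],[14,13],[15,0],[19,4],[39,2],[41,0],[46,8],[47,0],[48,6],[50,0]]
[[10,1],[11,6],[14,13],[15,0],[19,16],[39,2],[41,0],[46,8],[47,0],[48,6],[50,0]]
[[10,1],[11,6],[14,13],[15,0],[19,16],[39,2],[41,0],[46,8],[47,0],[48,8],[50,0]]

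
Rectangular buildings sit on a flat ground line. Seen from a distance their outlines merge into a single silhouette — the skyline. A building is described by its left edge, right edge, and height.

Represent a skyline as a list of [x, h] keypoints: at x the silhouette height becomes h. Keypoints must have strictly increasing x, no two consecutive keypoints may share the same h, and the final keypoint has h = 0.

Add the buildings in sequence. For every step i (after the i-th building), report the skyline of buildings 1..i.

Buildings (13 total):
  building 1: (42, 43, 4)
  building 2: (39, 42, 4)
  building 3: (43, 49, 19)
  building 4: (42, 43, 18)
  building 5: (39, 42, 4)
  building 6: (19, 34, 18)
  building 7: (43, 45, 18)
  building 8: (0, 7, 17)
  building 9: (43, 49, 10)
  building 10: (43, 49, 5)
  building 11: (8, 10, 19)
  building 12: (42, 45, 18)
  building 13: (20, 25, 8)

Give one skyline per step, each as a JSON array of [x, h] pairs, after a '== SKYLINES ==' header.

== SKYLINES ==
[[42,4],[43,0]]
[[39,4],[43,0]]
[[39,4],[43,19],[49,0]]
[[39,4],[42,18],[43,19],[49,0]]
[[39,4],[42,18],[43,19],[49,0]]
[[19,18],[34,0],[39,4],[42,18],[43,19],[49,0]]
[[19,18],[34,0],[39,4],[42,18],[43,19],[49,0]]
[[0,17],[7,0],[19,18],[34,0],[39,4],[42,18],[43,19],[49,0]]
[[0,17],[7,0],[19,18],[34,0],[39,4],[42,18],[43,19],[49,0]]
[[0,17],[7,0],[19,18],[34,0],[39,4],[42,18],[43,19],[49,0]]
[[0,17],[7,0],[8,19],[10,0],[19,18],[34,0],[39,4],[42,18],[43,19],[49,0]]
[[0,17],[7,0],[8,19],[10,0],[19,18],[34,0],[39,4],[42,18],[43,19],[49,0]]
[[0,17],[7,0],[8,19],[10,0],[19,18],[34,0],[39,4],[42,18],[43,19],[49,0]]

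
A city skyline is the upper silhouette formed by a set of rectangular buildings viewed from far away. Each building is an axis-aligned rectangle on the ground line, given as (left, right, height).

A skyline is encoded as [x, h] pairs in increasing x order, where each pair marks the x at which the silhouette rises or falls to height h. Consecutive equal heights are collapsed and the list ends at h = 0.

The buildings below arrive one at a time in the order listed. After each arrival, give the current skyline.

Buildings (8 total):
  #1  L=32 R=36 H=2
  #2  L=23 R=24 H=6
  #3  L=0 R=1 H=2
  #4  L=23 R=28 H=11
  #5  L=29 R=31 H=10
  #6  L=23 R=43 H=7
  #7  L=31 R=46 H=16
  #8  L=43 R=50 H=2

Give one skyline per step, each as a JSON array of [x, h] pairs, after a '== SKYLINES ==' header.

== SKYLINES ==
[[32,2],[36,0]]
[[23,6],[24,0],[32,2],[36,0]]
[[0,2],[1,0],[23,6],[24,0],[32,2],[36,0]]
[[0,2],[1,0],[23,11],[28,0],[32,2],[36,0]]
[[0,2],[1,0],[23,11],[28,0],[29,10],[31,0],[32,2],[36,0]]
[[0,2],[1,0],[23,11],[28,7],[29,10],[31,7],[43,0]]
[[0,2],[1,0],[23,11],[28,7],[29,10],[31,16],[46,0]]
[[0,2],[1,0],[23,11],[28,7],[29,10],[31,16],[46,2],[50,0]]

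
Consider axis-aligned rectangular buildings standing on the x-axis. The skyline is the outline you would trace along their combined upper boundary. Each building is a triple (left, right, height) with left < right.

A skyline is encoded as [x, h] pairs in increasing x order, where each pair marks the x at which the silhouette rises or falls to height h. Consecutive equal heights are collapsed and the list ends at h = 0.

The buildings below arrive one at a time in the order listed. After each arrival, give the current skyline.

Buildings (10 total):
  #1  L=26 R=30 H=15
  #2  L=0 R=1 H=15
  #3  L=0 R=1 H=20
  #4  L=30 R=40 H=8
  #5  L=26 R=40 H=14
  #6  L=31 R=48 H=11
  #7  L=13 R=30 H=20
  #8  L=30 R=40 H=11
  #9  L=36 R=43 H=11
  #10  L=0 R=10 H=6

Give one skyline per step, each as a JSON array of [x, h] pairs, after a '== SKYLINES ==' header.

== SKYLINES ==
[[26,15],[30,0]]
[[0,15],[1,0],[26,15],[30,0]]
[[0,20],[1,0],[26,15],[30,0]]
[[0,20],[1,0],[26,15],[30,8],[40,0]]
[[0,20],[1,0],[26,15],[30,14],[40,0]]
[[0,20],[1,0],[26,15],[30,14],[40,11],[48,0]]
[[0,20],[1,0],[13,20],[30,14],[40,11],[48,0]]
[[0,20],[1,0],[13,20],[30,14],[40,11],[48,0]]
[[0,20],[1,0],[13,20],[30,14],[40,11],[48,0]]
[[0,20],[1,6],[10,0],[13,20],[30,14],[40,11],[48,0]]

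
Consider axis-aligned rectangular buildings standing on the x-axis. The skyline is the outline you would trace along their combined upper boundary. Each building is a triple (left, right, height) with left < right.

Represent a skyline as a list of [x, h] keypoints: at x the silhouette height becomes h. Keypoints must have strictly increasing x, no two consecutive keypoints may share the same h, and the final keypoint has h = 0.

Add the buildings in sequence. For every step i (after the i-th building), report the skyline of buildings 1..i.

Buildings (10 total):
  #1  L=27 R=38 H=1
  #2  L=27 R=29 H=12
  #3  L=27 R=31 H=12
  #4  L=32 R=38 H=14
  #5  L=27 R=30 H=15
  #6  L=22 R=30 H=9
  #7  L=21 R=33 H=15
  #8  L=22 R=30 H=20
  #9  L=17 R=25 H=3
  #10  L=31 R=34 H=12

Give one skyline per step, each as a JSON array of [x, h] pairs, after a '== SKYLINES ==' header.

== SKYLINES ==
[[27,1],[38,0]]
[[27,12],[29,1],[38,0]]
[[27,12],[31,1],[38,0]]
[[27,12],[31,1],[32,14],[38,0]]
[[27,15],[30,12],[31,1],[32,14],[38,0]]
[[22,9],[27,15],[30,12],[31,1],[32,14],[38,0]]
[[21,15],[33,14],[38,0]]
[[21,15],[22,20],[30,15],[33,14],[38,0]]
[[17,3],[21,15],[22,20],[30,15],[33,14],[38,0]]
[[17,3],[21,15],[22,20],[30,15],[33,14],[38,0]]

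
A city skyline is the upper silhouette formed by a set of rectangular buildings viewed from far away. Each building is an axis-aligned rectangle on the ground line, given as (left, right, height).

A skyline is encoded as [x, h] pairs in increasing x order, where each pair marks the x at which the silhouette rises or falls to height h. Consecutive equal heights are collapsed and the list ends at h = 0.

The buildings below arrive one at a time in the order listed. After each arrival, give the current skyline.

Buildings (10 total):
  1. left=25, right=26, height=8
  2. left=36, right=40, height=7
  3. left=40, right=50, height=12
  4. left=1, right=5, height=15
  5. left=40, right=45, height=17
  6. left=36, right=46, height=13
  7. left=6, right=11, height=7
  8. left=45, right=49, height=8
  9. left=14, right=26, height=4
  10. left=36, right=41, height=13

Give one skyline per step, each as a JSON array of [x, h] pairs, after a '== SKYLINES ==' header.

== SKYLINES ==
[[25,8],[26,0]]
[[25,8],[26,0],[36,7],[40,0]]
[[25,8],[26,0],[36,7],[40,12],[50,0]]
[[1,15],[5,0],[25,8],[26,0],[36,7],[40,12],[50,0]]
[[1,15],[5,0],[25,8],[26,0],[36,7],[40,17],[45,12],[50,0]]
[[1,15],[5,0],[25,8],[26,0],[36,13],[40,17],[45,13],[46,12],[50,0]]
[[1,15],[5,0],[6,7],[11,0],[25,8],[26,0],[36,13],[40,17],[45,13],[46,12],[50,0]]
[[1,15],[5,0],[6,7],[11,0],[25,8],[26,0],[36,13],[40,17],[45,13],[46,12],[50,0]]
[[1,15],[5,0],[6,7],[11,0],[14,4],[25,8],[26,0],[36,13],[40,17],[45,13],[46,12],[50,0]]
[[1,15],[5,0],[6,7],[11,0],[14,4],[25,8],[26,0],[36,13],[40,17],[45,13],[46,12],[50,0]]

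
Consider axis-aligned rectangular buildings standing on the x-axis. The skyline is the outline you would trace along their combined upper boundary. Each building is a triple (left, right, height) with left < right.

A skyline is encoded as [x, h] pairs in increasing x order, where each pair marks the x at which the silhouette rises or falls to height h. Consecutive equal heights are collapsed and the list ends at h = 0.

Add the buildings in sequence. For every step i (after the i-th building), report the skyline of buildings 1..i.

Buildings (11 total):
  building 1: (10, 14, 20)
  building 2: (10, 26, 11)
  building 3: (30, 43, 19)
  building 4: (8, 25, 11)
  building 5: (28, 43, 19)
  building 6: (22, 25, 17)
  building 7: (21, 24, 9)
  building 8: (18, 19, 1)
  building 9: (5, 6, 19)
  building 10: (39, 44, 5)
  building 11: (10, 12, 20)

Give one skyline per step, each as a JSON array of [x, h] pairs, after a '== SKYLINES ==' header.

== SKYLINES ==
[[10,20],[14,0]]
[[10,20],[14,11],[26,0]]
[[10,20],[14,11],[26,0],[30,19],[43,0]]
[[8,11],[10,20],[14,11],[26,0],[30,19],[43,0]]
[[8,11],[10,20],[14,11],[26,0],[28,19],[43,0]]
[[8,11],[10,20],[14,11],[22,17],[25,11],[26,0],[28,19],[43,0]]
[[8,11],[10,20],[14,11],[22,17],[25,11],[26,0],[28,19],[43,0]]
[[8,11],[10,20],[14,11],[22,17],[25,11],[26,0],[28,19],[43,0]]
[[5,19],[6,0],[8,11],[10,20],[14,11],[22,17],[25,11],[26,0],[28,19],[43,0]]
[[5,19],[6,0],[8,11],[10,20],[14,11],[22,17],[25,11],[26,0],[28,19],[43,5],[44,0]]
[[5,19],[6,0],[8,11],[10,20],[14,11],[22,17],[25,11],[26,0],[28,19],[43,5],[44,0]]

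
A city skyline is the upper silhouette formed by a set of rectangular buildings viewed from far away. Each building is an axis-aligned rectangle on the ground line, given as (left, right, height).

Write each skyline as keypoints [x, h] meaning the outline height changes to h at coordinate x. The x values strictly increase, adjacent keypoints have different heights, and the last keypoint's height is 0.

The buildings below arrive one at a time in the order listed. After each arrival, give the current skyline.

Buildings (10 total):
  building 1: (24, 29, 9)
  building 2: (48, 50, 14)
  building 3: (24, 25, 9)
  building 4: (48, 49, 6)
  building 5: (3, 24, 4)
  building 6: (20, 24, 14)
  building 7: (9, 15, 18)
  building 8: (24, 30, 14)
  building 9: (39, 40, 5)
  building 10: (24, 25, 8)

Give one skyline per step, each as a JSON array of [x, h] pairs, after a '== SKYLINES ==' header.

== SKYLINES ==
[[24,9],[29,0]]
[[24,9],[29,0],[48,14],[50,0]]
[[24,9],[29,0],[48,14],[50,0]]
[[24,9],[29,0],[48,14],[50,0]]
[[3,4],[24,9],[29,0],[48,14],[50,0]]
[[3,4],[20,14],[24,9],[29,0],[48,14],[50,0]]
[[3,4],[9,18],[15,4],[20,14],[24,9],[29,0],[48,14],[50,0]]
[[3,4],[9,18],[15,4],[20,14],[30,0],[48,14],[50,0]]
[[3,4],[9,18],[15,4],[20,14],[30,0],[39,5],[40,0],[48,14],[50,0]]
[[3,4],[9,18],[15,4],[20,14],[30,0],[39,5],[40,0],[48,14],[50,0]]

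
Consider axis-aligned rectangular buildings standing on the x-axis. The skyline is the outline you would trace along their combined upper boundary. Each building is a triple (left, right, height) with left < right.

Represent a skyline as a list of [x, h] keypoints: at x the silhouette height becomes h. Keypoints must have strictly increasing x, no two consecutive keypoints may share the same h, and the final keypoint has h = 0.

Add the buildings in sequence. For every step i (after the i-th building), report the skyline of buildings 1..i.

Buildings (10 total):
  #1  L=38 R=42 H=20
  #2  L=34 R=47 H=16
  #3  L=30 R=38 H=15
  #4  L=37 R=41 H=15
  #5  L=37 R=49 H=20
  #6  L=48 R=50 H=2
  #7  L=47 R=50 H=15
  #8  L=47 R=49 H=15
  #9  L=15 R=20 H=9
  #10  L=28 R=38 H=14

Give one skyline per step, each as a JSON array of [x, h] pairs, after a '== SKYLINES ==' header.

== SKYLINES ==
[[38,20],[42,0]]
[[34,16],[38,20],[42,16],[47,0]]
[[30,15],[34,16],[38,20],[42,16],[47,0]]
[[30,15],[34,16],[38,20],[42,16],[47,0]]
[[30,15],[34,16],[37,20],[49,0]]
[[30,15],[34,16],[37,20],[49,2],[50,0]]
[[30,15],[34,16],[37,20],[49,15],[50,0]]
[[30,15],[34,16],[37,20],[49,15],[50,0]]
[[15,9],[20,0],[30,15],[34,16],[37,20],[49,15],[50,0]]
[[15,9],[20,0],[28,14],[30,15],[34,16],[37,20],[49,15],[50,0]]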